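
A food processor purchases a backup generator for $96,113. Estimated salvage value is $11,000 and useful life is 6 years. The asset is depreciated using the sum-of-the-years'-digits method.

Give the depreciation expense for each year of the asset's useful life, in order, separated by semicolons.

$24,318; $20,265; $16,212; $12,159; $8,106; $4,053

Depreciable base = $96,113 − $11,000 = $85,113.
Sum of the years' digits = 6+5+4+3+2+1 = 21.
Year 1: $85,113 × 6/21 = $24,318. Book value $71,795.
Year 2: $85,113 × 5/21 = $20,265. Book value $51,530.
Year 3: $85,113 × 4/21 = $16,212. Book value $35,318.
Year 4: $85,113 × 3/21 = $12,159. Book value $23,159.
Year 5: $85,113 × 2/21 = $8,106. Book value $15,053.
Year 6: $85,113 × 1/21 = $4,053. Book value $11,000.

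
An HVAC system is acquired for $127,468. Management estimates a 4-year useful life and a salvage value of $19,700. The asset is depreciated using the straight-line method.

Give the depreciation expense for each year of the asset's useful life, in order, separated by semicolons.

Depreciable base = $127,468 − $19,700 = $107,768.
Annual expense = $107,768 / 4 = $26,942.
End of year 1: book value $100,526.
End of year 2: book value $73,584.
End of year 3: book value $46,642.
End of year 4: book value $19,700.

$26,942; $26,942; $26,942; $26,942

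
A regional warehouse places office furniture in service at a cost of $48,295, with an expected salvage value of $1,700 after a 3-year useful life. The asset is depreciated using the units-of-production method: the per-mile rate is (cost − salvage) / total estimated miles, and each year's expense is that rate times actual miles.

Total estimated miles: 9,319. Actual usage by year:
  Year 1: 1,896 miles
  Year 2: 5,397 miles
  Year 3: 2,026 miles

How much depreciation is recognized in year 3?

Depreciable base = $48,295 − $1,700 = $46,595.
Rate = $46,595 / 9,319 miles = $5 per mile.
Year 1: 1,896 × $5 = $9,480. Book value $38,815.
Year 2: 5,397 × $5 = $26,985. Book value $11,830.
Year 3: 2,026 × $5 = $10,130. Book value $1,700.

$10,130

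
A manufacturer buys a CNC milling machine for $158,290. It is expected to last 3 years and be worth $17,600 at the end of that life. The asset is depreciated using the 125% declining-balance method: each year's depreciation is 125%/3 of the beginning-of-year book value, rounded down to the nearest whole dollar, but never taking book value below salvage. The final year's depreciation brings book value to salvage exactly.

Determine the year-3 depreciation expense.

$36,263

Depreciable base = $158,290 − $17,600 = $140,690.
Year 1: ⌊$158,290 × 125%/3⌋ = $65,954. Book value $92,336.
Year 2: ⌊$92,336 × 125%/3⌋ = $38,473. Book value $53,863.
Year 3 (final): $53,863 − $17,600 = $36,263. Book value $17,600.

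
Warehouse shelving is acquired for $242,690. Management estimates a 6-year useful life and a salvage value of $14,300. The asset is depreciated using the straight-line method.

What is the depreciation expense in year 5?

Depreciable base = $242,690 − $14,300 = $228,390.
Annual expense = $228,390 / 6 = $38,065.

$38,065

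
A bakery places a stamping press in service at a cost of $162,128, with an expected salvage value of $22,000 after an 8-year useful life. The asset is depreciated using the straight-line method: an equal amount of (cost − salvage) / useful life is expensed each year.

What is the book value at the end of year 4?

$92,064

Depreciable base = $162,128 − $22,000 = $140,128.
Annual expense = $140,128 / 8 = $17,516.
End of year 1: book value $144,612.
End of year 2: book value $127,096.
End of year 3: book value $109,580.
End of year 4: book value $92,064.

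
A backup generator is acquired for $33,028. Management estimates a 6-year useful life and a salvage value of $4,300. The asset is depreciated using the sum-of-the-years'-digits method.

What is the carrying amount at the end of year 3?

Depreciable base = $33,028 − $4,300 = $28,728.
Sum of the years' digits = 6+5+4+3+2+1 = 21.
Year 1: $28,728 × 6/21 = $8,208. Book value $24,820.
Year 2: $28,728 × 5/21 = $6,840. Book value $17,980.
Year 3: $28,728 × 4/21 = $5,472. Book value $12,508.

$12,508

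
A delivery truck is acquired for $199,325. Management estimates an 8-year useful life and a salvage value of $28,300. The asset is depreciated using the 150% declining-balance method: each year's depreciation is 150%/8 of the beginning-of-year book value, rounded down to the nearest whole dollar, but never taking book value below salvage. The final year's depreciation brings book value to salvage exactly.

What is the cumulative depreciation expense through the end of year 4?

Depreciable base = $199,325 − $28,300 = $171,025.
Year 1: ⌊$199,325 × 150%/8⌋ = $37,373. Book value $161,952.
Year 2: ⌊$161,952 × 150%/8⌋ = $30,366. Book value $131,586.
Year 3: ⌊$131,586 × 150%/8⌋ = $24,672. Book value $106,914.
Year 4: ⌊$106,914 × 150%/8⌋ = $20,046. Book value $86,868.
Accumulated through year 4 = $199,325 − $86,868 = $112,457.

$112,457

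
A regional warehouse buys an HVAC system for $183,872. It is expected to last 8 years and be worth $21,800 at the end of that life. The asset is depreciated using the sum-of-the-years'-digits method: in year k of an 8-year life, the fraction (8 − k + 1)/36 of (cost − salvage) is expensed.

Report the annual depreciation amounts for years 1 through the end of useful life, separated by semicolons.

$36,016; $31,514; $27,012; $22,510; $18,008; $13,506; $9,004; $4,502

Depreciable base = $183,872 − $21,800 = $162,072.
Sum of the years' digits = 8+7+6+5+4+3+2+1 = 36.
Year 1: $162,072 × 8/36 = $36,016. Book value $147,856.
Year 2: $162,072 × 7/36 = $31,514. Book value $116,342.
Year 3: $162,072 × 6/36 = $27,012. Book value $89,330.
Year 4: $162,072 × 5/36 = $22,510. Book value $66,820.
Year 5: $162,072 × 4/36 = $18,008. Book value $48,812.
Year 6: $162,072 × 3/36 = $13,506. Book value $35,306.
Year 7: $162,072 × 2/36 = $9,004. Book value $26,302.
Year 8: $162,072 × 1/36 = $4,502. Book value $21,800.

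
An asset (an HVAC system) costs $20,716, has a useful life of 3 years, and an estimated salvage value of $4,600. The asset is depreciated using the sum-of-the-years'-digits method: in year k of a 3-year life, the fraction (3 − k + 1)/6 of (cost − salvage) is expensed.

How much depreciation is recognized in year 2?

Depreciable base = $20,716 − $4,600 = $16,116.
Sum of the years' digits = 3+2+1 = 6.
Year 1: $16,116 × 3/6 = $8,058. Book value $12,658.
Year 2: $16,116 × 2/6 = $5,372. Book value $7,286.

$5,372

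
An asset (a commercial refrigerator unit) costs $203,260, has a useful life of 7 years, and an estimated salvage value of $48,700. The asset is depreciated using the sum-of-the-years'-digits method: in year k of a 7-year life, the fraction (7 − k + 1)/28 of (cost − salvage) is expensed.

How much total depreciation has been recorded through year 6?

$149,040

Depreciable base = $203,260 − $48,700 = $154,560.
Sum of the years' digits = 7+6+5+4+3+2+1 = 28.
Year 1: $154,560 × 7/28 = $38,640. Book value $164,620.
Year 2: $154,560 × 6/28 = $33,120. Book value $131,500.
Year 3: $154,560 × 5/28 = $27,600. Book value $103,900.
Year 4: $154,560 × 4/28 = $22,080. Book value $81,820.
Year 5: $154,560 × 3/28 = $16,560. Book value $65,260.
Year 6: $154,560 × 2/28 = $11,040. Book value $54,220.
Accumulated through year 6 = $203,260 − $54,220 = $149,040.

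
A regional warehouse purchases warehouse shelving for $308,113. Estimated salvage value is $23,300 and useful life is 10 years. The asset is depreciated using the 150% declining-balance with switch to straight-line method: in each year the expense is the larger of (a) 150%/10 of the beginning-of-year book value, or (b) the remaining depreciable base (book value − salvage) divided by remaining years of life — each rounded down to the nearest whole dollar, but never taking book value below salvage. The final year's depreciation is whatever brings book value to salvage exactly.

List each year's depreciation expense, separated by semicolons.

$46,216; $39,284; $33,391; $28,383; $24,125; $22,682; $22,683; $22,683; $22,683; $22,683

Depreciable base = $308,113 − $23,300 = $284,813.
Year 1: DB = ⌊$308,113 × 150%/10⌋ = $46,216; SL = ⌊$284,813/10⌋ = $28,481 → take DB $46,216. Book value $261,897.
Year 2: DB = ⌊$261,897 × 150%/10⌋ = $39,284; SL = ⌊$238,597/9⌋ = $26,510 → take DB $39,284. Book value $222,613.
Year 3: DB = ⌊$222,613 × 150%/10⌋ = $33,391; SL = ⌊$199,313/8⌋ = $24,914 → take DB $33,391. Book value $189,222.
Year 4: DB = ⌊$189,222 × 150%/10⌋ = $28,383; SL = ⌊$165,922/7⌋ = $23,703 → take DB $28,383. Book value $160,839.
Year 5: DB = ⌊$160,839 × 150%/10⌋ = $24,125; SL = ⌊$137,539/6⌋ = $22,923 → take DB $24,125. Book value $136,714.
Year 6: DB = ⌊$136,714 × 150%/10⌋ = $20,507; SL = ⌊$113,414/5⌋ = $22,682 → take SL $22,682. Book value $114,032.
Year 7: DB = ⌊$114,032 × 150%/10⌋ = $17,104; SL = ⌊$90,732/4⌋ = $22,683 → take SL $22,683. Book value $91,349.
Year 8: DB = ⌊$91,349 × 150%/10⌋ = $13,702; SL = ⌊$68,049/3⌋ = $22,683 → take SL $22,683. Book value $68,666.
Year 9: DB = ⌊$68,666 × 150%/10⌋ = $10,299; SL = ⌊$45,366/2⌋ = $22,683 → take SL $22,683. Book value $45,983.
Year 10 (final): $45,983 − $23,300 = $22,683. Book value $23,300.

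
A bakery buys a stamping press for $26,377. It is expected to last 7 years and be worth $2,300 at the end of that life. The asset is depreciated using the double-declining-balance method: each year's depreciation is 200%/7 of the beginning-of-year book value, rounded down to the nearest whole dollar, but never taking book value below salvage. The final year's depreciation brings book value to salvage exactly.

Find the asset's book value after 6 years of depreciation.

Depreciable base = $26,377 − $2,300 = $24,077.
Year 1: ⌊$26,377 × 200%/7⌋ = $7,536. Book value $18,841.
Year 2: ⌊$18,841 × 200%/7⌋ = $5,383. Book value $13,458.
Year 3: ⌊$13,458 × 200%/7⌋ = $3,845. Book value $9,613.
Year 4: ⌊$9,613 × 200%/7⌋ = $2,746. Book value $6,867.
Year 5: ⌊$6,867 × 200%/7⌋ = $1,962. Book value $4,905.
Year 6: ⌊$4,905 × 200%/7⌋ = $1,401. Book value $3,504.

$3,504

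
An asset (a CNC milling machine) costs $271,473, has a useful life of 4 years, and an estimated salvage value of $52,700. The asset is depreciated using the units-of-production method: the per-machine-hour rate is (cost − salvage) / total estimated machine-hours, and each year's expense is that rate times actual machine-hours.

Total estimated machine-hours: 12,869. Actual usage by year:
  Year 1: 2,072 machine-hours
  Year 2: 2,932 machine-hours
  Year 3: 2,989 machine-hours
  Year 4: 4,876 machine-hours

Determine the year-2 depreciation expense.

$49,844

Depreciable base = $271,473 − $52,700 = $218,773.
Rate = $218,773 / 12,869 machine-hours = $17 per machine-hour.
Year 1: 2,072 × $17 = $35,224. Book value $236,249.
Year 2: 2,932 × $17 = $49,844. Book value $186,405.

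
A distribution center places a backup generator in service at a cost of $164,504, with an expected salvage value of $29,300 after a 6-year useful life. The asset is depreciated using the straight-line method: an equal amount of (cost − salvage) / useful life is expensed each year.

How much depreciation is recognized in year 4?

Depreciable base = $164,504 − $29,300 = $135,204.
Annual expense = $135,204 / 6 = $22,534.

$22,534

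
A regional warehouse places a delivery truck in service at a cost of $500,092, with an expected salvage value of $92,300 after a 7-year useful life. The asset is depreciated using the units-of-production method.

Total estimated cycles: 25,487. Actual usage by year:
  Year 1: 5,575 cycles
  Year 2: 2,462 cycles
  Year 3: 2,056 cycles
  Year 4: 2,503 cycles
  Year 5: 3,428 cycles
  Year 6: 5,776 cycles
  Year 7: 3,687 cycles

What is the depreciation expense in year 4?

Depreciable base = $500,092 − $92,300 = $407,792.
Rate = $407,792 / 25,487 cycles = $16 per cycle.
Year 1: 5,575 × $16 = $89,200. Book value $410,892.
Year 2: 2,462 × $16 = $39,392. Book value $371,500.
Year 3: 2,056 × $16 = $32,896. Book value $338,604.
Year 4: 2,503 × $16 = $40,048. Book value $298,556.

$40,048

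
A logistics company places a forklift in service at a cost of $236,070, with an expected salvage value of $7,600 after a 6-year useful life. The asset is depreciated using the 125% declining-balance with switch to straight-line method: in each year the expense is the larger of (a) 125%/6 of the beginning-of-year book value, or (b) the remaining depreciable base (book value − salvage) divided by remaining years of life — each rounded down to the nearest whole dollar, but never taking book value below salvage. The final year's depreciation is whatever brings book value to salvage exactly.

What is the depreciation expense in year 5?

$35,089

Depreciable base = $236,070 − $7,600 = $228,470.
Year 1: DB = ⌊$236,070 × 125%/6⌋ = $49,181; SL = ⌊$228,470/6⌋ = $38,078 → take DB $49,181. Book value $186,889.
Year 2: DB = ⌊$186,889 × 125%/6⌋ = $38,935; SL = ⌊$179,289/5⌋ = $35,857 → take DB $38,935. Book value $147,954.
Year 3: DB = ⌊$147,954 × 125%/6⌋ = $30,823; SL = ⌊$140,354/4⌋ = $35,088 → take SL $35,088. Book value $112,866.
Year 4: DB = ⌊$112,866 × 125%/6⌋ = $23,513; SL = ⌊$105,266/3⌋ = $35,088 → take SL $35,088. Book value $77,778.
Year 5: DB = ⌊$77,778 × 125%/6⌋ = $16,203; SL = ⌊$70,178/2⌋ = $35,089 → take SL $35,089. Book value $42,689.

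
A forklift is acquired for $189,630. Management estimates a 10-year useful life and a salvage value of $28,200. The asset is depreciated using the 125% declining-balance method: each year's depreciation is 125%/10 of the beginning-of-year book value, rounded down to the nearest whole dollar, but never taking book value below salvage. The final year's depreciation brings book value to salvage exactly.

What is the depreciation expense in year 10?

Depreciable base = $189,630 − $28,200 = $161,430.
Year 1: ⌊$189,630 × 125%/10⌋ = $23,703. Book value $165,927.
Year 2: ⌊$165,927 × 125%/10⌋ = $20,740. Book value $145,187.
Year 3: ⌊$145,187 × 125%/10⌋ = $18,148. Book value $127,039.
Year 4: ⌊$127,039 × 125%/10⌋ = $15,879. Book value $111,160.
Year 5: ⌊$111,160 × 125%/10⌋ = $13,895. Book value $97,265.
Year 6: ⌊$97,265 × 125%/10⌋ = $12,158. Book value $85,107.
Year 7: ⌊$85,107 × 125%/10⌋ = $10,638. Book value $74,469.
Year 8: ⌊$74,469 × 125%/10⌋ = $9,308. Book value $65,161.
Year 9: ⌊$65,161 × 125%/10⌋ = $8,145. Book value $57,016.
Year 10 (final): $57,016 − $28,200 = $28,816. Book value $28,200.

$28,816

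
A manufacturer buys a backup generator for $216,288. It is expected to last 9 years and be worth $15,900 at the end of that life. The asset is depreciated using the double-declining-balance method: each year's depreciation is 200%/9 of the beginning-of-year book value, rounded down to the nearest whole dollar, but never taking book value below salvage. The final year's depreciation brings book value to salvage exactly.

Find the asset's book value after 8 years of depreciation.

Depreciable base = $216,288 − $15,900 = $200,388.
Year 1: ⌊$216,288 × 200%/9⌋ = $48,064. Book value $168,224.
Year 2: ⌊$168,224 × 200%/9⌋ = $37,383. Book value $130,841.
Year 3: ⌊$130,841 × 200%/9⌋ = $29,075. Book value $101,766.
Year 4: ⌊$101,766 × 200%/9⌋ = $22,614. Book value $79,152.
Year 5: ⌊$79,152 × 200%/9⌋ = $17,589. Book value $61,563.
Year 6: ⌊$61,563 × 200%/9⌋ = $13,680. Book value $47,883.
Year 7: ⌊$47,883 × 200%/9⌋ = $10,640. Book value $37,243.
Year 8: ⌊$37,243 × 200%/9⌋ = $8,276. Book value $28,967.

$28,967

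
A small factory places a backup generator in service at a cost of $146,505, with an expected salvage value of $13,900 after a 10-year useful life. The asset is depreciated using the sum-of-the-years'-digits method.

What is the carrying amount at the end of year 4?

Depreciable base = $146,505 − $13,900 = $132,605.
Sum of the years' digits = 10+9+8+7+6+5+4+3+2+1 = 55.
Year 1: $132,605 × 10/55 = $24,110. Book value $122,395.
Year 2: $132,605 × 9/55 = $21,699. Book value $100,696.
Year 3: $132,605 × 8/55 = $19,288. Book value $81,408.
Year 4: $132,605 × 7/55 = $16,877. Book value $64,531.

$64,531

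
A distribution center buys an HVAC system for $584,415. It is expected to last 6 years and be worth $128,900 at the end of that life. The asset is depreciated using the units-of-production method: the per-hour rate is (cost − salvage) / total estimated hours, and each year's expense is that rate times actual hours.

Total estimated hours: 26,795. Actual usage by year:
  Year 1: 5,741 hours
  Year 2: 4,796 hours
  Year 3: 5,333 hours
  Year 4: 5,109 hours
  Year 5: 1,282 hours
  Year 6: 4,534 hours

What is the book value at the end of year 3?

$314,625

Depreciable base = $584,415 − $128,900 = $455,515.
Rate = $455,515 / 26,795 hours = $17 per hour.
Year 1: 5,741 × $17 = $97,597. Book value $486,818.
Year 2: 4,796 × $17 = $81,532. Book value $405,286.
Year 3: 5,333 × $17 = $90,661. Book value $314,625.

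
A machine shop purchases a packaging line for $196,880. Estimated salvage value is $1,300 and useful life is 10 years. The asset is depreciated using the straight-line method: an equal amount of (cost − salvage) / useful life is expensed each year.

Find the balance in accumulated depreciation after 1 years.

$19,558

Depreciable base = $196,880 − $1,300 = $195,580.
Annual expense = $195,580 / 10 = $19,558.
End of year 1: book value $177,322.
Accumulated through year 1 = $196,880 − $177,322 = $19,558.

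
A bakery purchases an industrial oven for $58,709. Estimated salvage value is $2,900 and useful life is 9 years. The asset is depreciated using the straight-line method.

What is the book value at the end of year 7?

Depreciable base = $58,709 − $2,900 = $55,809.
Annual expense = $55,809 / 9 = $6,201.
End of year 1: book value $52,508.
End of year 2: book value $46,307.
End of year 3: book value $40,106.
End of year 4: book value $33,905.
End of year 5: book value $27,704.
End of year 6: book value $21,503.
End of year 7: book value $15,302.

$15,302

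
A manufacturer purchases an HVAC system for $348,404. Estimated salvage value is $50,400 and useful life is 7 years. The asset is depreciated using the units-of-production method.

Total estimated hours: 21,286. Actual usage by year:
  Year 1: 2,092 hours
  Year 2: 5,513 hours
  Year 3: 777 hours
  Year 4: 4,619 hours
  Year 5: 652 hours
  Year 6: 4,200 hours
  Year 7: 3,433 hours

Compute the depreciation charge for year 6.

$58,800

Depreciable base = $348,404 − $50,400 = $298,004.
Rate = $298,004 / 21,286 hours = $14 per hour.
Year 1: 2,092 × $14 = $29,288. Book value $319,116.
Year 2: 5,513 × $14 = $77,182. Book value $241,934.
Year 3: 777 × $14 = $10,878. Book value $231,056.
Year 4: 4,619 × $14 = $64,666. Book value $166,390.
Year 5: 652 × $14 = $9,128. Book value $157,262.
Year 6: 4,200 × $14 = $58,800. Book value $98,462.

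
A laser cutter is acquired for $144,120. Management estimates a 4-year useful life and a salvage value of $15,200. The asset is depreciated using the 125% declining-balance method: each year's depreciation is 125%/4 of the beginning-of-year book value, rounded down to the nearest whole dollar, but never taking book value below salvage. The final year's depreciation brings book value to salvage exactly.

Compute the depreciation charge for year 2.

$30,963

Depreciable base = $144,120 − $15,200 = $128,920.
Year 1: ⌊$144,120 × 125%/4⌋ = $45,037. Book value $99,083.
Year 2: ⌊$99,083 × 125%/4⌋ = $30,963. Book value $68,120.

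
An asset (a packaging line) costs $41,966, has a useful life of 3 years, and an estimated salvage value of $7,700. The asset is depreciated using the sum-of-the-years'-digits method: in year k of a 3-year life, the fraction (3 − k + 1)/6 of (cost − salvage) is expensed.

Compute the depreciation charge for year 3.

Depreciable base = $41,966 − $7,700 = $34,266.
Sum of the years' digits = 3+2+1 = 6.
Year 1: $34,266 × 3/6 = $17,133. Book value $24,833.
Year 2: $34,266 × 2/6 = $11,422. Book value $13,411.
Year 3: $34,266 × 1/6 = $5,711. Book value $7,700.

$5,711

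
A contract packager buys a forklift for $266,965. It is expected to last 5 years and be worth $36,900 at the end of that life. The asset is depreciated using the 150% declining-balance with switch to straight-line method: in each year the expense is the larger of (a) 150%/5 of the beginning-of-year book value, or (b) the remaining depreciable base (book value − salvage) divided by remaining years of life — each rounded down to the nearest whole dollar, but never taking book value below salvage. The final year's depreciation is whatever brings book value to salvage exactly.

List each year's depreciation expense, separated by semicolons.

$80,089; $56,062; $39,244; $27,471; $27,199

Depreciable base = $266,965 − $36,900 = $230,065.
Year 1: DB = ⌊$266,965 × 150%/5⌋ = $80,089; SL = ⌊$230,065/5⌋ = $46,013 → take DB $80,089. Book value $186,876.
Year 2: DB = ⌊$186,876 × 150%/5⌋ = $56,062; SL = ⌊$149,976/4⌋ = $37,494 → take DB $56,062. Book value $130,814.
Year 3: DB = ⌊$130,814 × 150%/5⌋ = $39,244; SL = ⌊$93,914/3⌋ = $31,304 → take DB $39,244. Book value $91,570.
Year 4: DB = ⌊$91,570 × 150%/5⌋ = $27,471; SL = ⌊$54,670/2⌋ = $27,335 → take DB $27,471. Book value $64,099.
Year 5 (final): $64,099 − $36,900 = $27,199. Book value $36,900.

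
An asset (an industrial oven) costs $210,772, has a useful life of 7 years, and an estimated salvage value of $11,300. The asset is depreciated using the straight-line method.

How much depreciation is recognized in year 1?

Depreciable base = $210,772 − $11,300 = $199,472.
Annual expense = $199,472 / 7 = $28,496.

$28,496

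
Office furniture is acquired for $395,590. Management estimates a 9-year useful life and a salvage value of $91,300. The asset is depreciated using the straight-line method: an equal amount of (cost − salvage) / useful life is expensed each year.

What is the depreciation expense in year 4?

Depreciable base = $395,590 − $91,300 = $304,290.
Annual expense = $304,290 / 9 = $33,810.

$33,810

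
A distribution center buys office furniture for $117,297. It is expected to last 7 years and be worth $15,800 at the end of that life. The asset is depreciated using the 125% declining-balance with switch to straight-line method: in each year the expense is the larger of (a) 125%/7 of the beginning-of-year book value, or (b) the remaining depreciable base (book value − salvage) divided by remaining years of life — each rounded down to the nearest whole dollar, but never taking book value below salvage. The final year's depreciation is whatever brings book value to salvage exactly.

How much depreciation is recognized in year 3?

Depreciable base = $117,297 − $15,800 = $101,497.
Year 1: DB = ⌊$117,297 × 125%/7⌋ = $20,945; SL = ⌊$101,497/7⌋ = $14,499 → take DB $20,945. Book value $96,352.
Year 2: DB = ⌊$96,352 × 125%/7⌋ = $17,205; SL = ⌊$80,552/6⌋ = $13,425 → take DB $17,205. Book value $79,147.
Year 3: DB = ⌊$79,147 × 125%/7⌋ = $14,133; SL = ⌊$63,347/5⌋ = $12,669 → take DB $14,133. Book value $65,014.

$14,133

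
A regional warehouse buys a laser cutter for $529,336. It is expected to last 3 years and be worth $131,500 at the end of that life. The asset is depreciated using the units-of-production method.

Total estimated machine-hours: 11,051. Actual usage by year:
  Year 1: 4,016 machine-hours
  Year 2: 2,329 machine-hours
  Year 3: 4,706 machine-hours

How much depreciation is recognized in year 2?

$83,844

Depreciable base = $529,336 − $131,500 = $397,836.
Rate = $397,836 / 11,051 machine-hours = $36 per machine-hour.
Year 1: 4,016 × $36 = $144,576. Book value $384,760.
Year 2: 2,329 × $36 = $83,844. Book value $300,916.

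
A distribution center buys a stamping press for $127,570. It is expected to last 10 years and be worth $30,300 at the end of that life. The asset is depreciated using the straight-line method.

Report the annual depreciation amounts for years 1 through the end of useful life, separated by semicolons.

Depreciable base = $127,570 − $30,300 = $97,270.
Annual expense = $97,270 / 10 = $9,727.
End of year 1: book value $117,843.
End of year 2: book value $108,116.
End of year 3: book value $98,389.
End of year 4: book value $88,662.
End of year 5: book value $78,935.
End of year 6: book value $69,208.
End of year 7: book value $59,481.
End of year 8: book value $49,754.
End of year 9: book value $40,027.
End of year 10: book value $30,300.

$9,727; $9,727; $9,727; $9,727; $9,727; $9,727; $9,727; $9,727; $9,727; $9,727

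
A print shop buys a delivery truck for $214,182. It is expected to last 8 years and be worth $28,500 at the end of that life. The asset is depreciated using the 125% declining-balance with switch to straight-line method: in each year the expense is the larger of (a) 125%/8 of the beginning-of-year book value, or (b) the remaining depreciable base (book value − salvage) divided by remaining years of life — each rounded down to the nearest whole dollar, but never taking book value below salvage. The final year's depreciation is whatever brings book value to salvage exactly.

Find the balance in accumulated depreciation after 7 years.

$165,668

Depreciable base = $214,182 − $28,500 = $185,682.
Year 1: DB = ⌊$214,182 × 125%/8⌋ = $33,465; SL = ⌊$185,682/8⌋ = $23,210 → take DB $33,465. Book value $180,717.
Year 2: DB = ⌊$180,717 × 125%/8⌋ = $28,237; SL = ⌊$152,217/7⌋ = $21,745 → take DB $28,237. Book value $152,480.
Year 3: DB = ⌊$152,480 × 125%/8⌋ = $23,825; SL = ⌊$123,980/6⌋ = $20,663 → take DB $23,825. Book value $128,655.
Year 4: DB = ⌊$128,655 × 125%/8⌋ = $20,102; SL = ⌊$100,155/5⌋ = $20,031 → take DB $20,102. Book value $108,553.
Year 5: DB = ⌊$108,553 × 125%/8⌋ = $16,961; SL = ⌊$80,053/4⌋ = $20,013 → take SL $20,013. Book value $88,540.
Year 6: DB = ⌊$88,540 × 125%/8⌋ = $13,834; SL = ⌊$60,040/3⌋ = $20,013 → take SL $20,013. Book value $68,527.
Year 7: DB = ⌊$68,527 × 125%/8⌋ = $10,707; SL = ⌊$40,027/2⌋ = $20,013 → take SL $20,013. Book value $48,514.
Accumulated through year 7 = $214,182 − $48,514 = $165,668.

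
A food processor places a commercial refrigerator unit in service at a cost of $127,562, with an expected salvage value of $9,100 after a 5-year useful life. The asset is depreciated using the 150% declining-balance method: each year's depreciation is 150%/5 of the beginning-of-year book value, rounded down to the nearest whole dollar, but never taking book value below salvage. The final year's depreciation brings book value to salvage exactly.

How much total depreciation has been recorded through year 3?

Depreciable base = $127,562 − $9,100 = $118,462.
Year 1: ⌊$127,562 × 150%/5⌋ = $38,268. Book value $89,294.
Year 2: ⌊$89,294 × 150%/5⌋ = $26,788. Book value $62,506.
Year 3: ⌊$62,506 × 150%/5⌋ = $18,751. Book value $43,755.
Accumulated through year 3 = $127,562 − $43,755 = $83,807.

$83,807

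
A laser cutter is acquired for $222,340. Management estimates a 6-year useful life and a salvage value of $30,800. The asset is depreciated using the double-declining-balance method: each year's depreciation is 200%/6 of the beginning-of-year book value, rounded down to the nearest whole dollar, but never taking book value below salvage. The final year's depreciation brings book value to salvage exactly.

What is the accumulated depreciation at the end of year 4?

$178,420

Depreciable base = $222,340 − $30,800 = $191,540.
Year 1: ⌊$222,340 × 200%/6⌋ = $74,113. Book value $148,227.
Year 2: ⌊$148,227 × 200%/6⌋ = $49,409. Book value $98,818.
Year 3: ⌊$98,818 × 200%/6⌋ = $32,939. Book value $65,879.
Year 4: ⌊$65,879 × 200%/6⌋ = $21,959. Book value $43,920.
Accumulated through year 4 = $222,340 − $43,920 = $178,420.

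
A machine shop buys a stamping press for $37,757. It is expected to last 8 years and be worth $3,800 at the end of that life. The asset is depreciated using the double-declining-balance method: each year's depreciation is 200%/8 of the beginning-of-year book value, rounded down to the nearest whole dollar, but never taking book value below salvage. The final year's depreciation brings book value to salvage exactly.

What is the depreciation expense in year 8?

Depreciable base = $37,757 − $3,800 = $33,957.
Year 1: ⌊$37,757 × 200%/8⌋ = $9,439. Book value $28,318.
Year 2: ⌊$28,318 × 200%/8⌋ = $7,079. Book value $21,239.
Year 3: ⌊$21,239 × 200%/8⌋ = $5,309. Book value $15,930.
Year 4: ⌊$15,930 × 200%/8⌋ = $3,982. Book value $11,948.
Year 5: ⌊$11,948 × 200%/8⌋ = $2,987. Book value $8,961.
Year 6: ⌊$8,961 × 200%/8⌋ = $2,240. Book value $6,721.
Year 7: ⌊$6,721 × 200%/8⌋ = $1,680. Book value $5,041.
Year 8 (final): $5,041 − $3,800 = $1,241. Book value $3,800.

$1,241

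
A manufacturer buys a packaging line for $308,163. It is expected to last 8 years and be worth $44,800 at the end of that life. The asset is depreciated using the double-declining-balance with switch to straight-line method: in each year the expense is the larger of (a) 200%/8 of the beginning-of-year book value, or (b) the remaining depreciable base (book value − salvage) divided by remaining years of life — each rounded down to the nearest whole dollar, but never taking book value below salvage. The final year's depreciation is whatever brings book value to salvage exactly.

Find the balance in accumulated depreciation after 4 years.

$210,657

Depreciable base = $308,163 − $44,800 = $263,363.
Year 1: DB = ⌊$308,163 × 200%/8⌋ = $77,040; SL = ⌊$263,363/8⌋ = $32,920 → take DB $77,040. Book value $231,123.
Year 2: DB = ⌊$231,123 × 200%/8⌋ = $57,780; SL = ⌊$186,323/7⌋ = $26,617 → take DB $57,780. Book value $173,343.
Year 3: DB = ⌊$173,343 × 200%/8⌋ = $43,335; SL = ⌊$128,543/6⌋ = $21,423 → take DB $43,335. Book value $130,008.
Year 4: DB = ⌊$130,008 × 200%/8⌋ = $32,502; SL = ⌊$85,208/5⌋ = $17,041 → take DB $32,502. Book value $97,506.
Accumulated through year 4 = $308,163 − $97,506 = $210,657.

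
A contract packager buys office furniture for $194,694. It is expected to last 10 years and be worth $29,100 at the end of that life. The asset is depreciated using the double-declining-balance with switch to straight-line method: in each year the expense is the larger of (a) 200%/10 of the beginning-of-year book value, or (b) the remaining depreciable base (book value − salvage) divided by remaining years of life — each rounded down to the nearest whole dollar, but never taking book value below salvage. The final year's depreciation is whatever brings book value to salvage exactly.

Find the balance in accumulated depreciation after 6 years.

$143,654

Depreciable base = $194,694 − $29,100 = $165,594.
Year 1: DB = ⌊$194,694 × 200%/10⌋ = $38,938; SL = ⌊$165,594/10⌋ = $16,559 → take DB $38,938. Book value $155,756.
Year 2: DB = ⌊$155,756 × 200%/10⌋ = $31,151; SL = ⌊$126,656/9⌋ = $14,072 → take DB $31,151. Book value $124,605.
Year 3: DB = ⌊$124,605 × 200%/10⌋ = $24,921; SL = ⌊$95,505/8⌋ = $11,938 → take DB $24,921. Book value $99,684.
Year 4: DB = ⌊$99,684 × 200%/10⌋ = $19,936; SL = ⌊$70,584/7⌋ = $10,083 → take DB $19,936. Book value $79,748.
Year 5: DB = ⌊$79,748 × 200%/10⌋ = $15,949; SL = ⌊$50,648/6⌋ = $8,441 → take DB $15,949. Book value $63,799.
Year 6: DB = ⌊$63,799 × 200%/10⌋ = $12,759; SL = ⌊$34,699/5⌋ = $6,939 → take DB $12,759. Book value $51,040.
Accumulated through year 6 = $194,694 − $51,040 = $143,654.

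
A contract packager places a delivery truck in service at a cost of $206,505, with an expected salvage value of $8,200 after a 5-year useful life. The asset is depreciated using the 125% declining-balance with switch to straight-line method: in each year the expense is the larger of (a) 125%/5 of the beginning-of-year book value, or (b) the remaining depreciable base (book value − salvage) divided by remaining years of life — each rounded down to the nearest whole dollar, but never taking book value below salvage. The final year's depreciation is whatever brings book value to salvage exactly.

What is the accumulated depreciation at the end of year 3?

Depreciable base = $206,505 − $8,200 = $198,305.
Year 1: DB = ⌊$206,505 × 125%/5⌋ = $51,626; SL = ⌊$198,305/5⌋ = $39,661 → take DB $51,626. Book value $154,879.
Year 2: DB = ⌊$154,879 × 125%/5⌋ = $38,719; SL = ⌊$146,679/4⌋ = $36,669 → take DB $38,719. Book value $116,160.
Year 3: DB = ⌊$116,160 × 125%/5⌋ = $29,040; SL = ⌊$107,960/3⌋ = $35,986 → take SL $35,986. Book value $80,174.
Accumulated through year 3 = $206,505 − $80,174 = $126,331.

$126,331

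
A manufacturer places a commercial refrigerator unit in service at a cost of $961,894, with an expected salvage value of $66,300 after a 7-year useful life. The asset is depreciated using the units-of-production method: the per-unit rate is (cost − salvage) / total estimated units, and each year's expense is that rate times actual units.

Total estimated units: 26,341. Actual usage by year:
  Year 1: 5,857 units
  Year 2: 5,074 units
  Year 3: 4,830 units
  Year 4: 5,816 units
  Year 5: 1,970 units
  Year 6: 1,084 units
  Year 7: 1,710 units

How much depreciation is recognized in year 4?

$197,744

Depreciable base = $961,894 − $66,300 = $895,594.
Rate = $895,594 / 26,341 units = $34 per unit.
Year 1: 5,857 × $34 = $199,138. Book value $762,756.
Year 2: 5,074 × $34 = $172,516. Book value $590,240.
Year 3: 4,830 × $34 = $164,220. Book value $426,020.
Year 4: 5,816 × $34 = $197,744. Book value $228,276.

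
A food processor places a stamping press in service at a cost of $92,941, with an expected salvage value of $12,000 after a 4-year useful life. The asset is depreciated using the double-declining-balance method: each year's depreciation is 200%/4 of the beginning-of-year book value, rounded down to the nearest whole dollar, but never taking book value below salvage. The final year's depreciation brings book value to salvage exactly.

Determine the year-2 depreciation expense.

$23,235

Depreciable base = $92,941 − $12,000 = $80,941.
Year 1: ⌊$92,941 × 200%/4⌋ = $46,470. Book value $46,471.
Year 2: ⌊$46,471 × 200%/4⌋ = $23,235. Book value $23,236.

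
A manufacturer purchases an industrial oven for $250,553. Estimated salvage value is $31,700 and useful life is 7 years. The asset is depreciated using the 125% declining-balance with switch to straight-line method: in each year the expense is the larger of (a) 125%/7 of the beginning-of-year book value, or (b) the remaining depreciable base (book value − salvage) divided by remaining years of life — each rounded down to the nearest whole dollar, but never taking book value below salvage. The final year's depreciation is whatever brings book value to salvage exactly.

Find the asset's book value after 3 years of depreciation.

Depreciable base = $250,553 − $31,700 = $218,853.
Year 1: DB = ⌊$250,553 × 125%/7⌋ = $44,741; SL = ⌊$218,853/7⌋ = $31,264 → take DB $44,741. Book value $205,812.
Year 2: DB = ⌊$205,812 × 125%/7⌋ = $36,752; SL = ⌊$174,112/6⌋ = $29,018 → take DB $36,752. Book value $169,060.
Year 3: DB = ⌊$169,060 × 125%/7⌋ = $30,189; SL = ⌊$137,360/5⌋ = $27,472 → take DB $30,189. Book value $138,871.

$138,871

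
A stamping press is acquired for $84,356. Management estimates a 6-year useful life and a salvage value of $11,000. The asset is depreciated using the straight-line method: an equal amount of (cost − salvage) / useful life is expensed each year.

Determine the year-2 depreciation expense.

$12,226

Depreciable base = $84,356 − $11,000 = $73,356.
Annual expense = $73,356 / 6 = $12,226.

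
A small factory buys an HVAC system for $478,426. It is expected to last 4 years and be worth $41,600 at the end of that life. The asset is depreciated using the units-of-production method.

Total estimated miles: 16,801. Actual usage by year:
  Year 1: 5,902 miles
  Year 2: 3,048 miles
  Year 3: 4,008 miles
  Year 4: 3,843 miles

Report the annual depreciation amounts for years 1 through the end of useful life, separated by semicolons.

Depreciable base = $478,426 − $41,600 = $436,826.
Rate = $436,826 / 16,801 miles = $26 per mile.
Year 1: 5,902 × $26 = $153,452. Book value $324,974.
Year 2: 3,048 × $26 = $79,248. Book value $245,726.
Year 3: 4,008 × $26 = $104,208. Book value $141,518.
Year 4: 3,843 × $26 = $99,918. Book value $41,600.

$153,452; $79,248; $104,208; $99,918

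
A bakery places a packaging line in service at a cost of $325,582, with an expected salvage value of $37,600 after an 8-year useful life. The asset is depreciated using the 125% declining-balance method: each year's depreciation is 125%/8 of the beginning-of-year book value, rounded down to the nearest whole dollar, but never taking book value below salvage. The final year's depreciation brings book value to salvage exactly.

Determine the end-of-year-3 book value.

Depreciable base = $325,582 − $37,600 = $287,982.
Year 1: ⌊$325,582 × 125%/8⌋ = $50,872. Book value $274,710.
Year 2: ⌊$274,710 × 125%/8⌋ = $42,923. Book value $231,787.
Year 3: ⌊$231,787 × 125%/8⌋ = $36,216. Book value $195,571.

$195,571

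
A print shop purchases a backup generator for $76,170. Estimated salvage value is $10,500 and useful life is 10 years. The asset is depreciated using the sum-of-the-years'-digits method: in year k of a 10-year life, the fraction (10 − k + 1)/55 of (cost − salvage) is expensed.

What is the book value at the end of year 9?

$11,694

Depreciable base = $76,170 − $10,500 = $65,670.
Sum of the years' digits = 10+9+8+7+6+5+4+3+2+1 = 55.
Year 1: $65,670 × 10/55 = $11,940. Book value $64,230.
Year 2: $65,670 × 9/55 = $10,746. Book value $53,484.
Year 3: $65,670 × 8/55 = $9,552. Book value $43,932.
Year 4: $65,670 × 7/55 = $8,358. Book value $35,574.
Year 5: $65,670 × 6/55 = $7,164. Book value $28,410.
Year 6: $65,670 × 5/55 = $5,970. Book value $22,440.
Year 7: $65,670 × 4/55 = $4,776. Book value $17,664.
Year 8: $65,670 × 3/55 = $3,582. Book value $14,082.
Year 9: $65,670 × 2/55 = $2,388. Book value $11,694.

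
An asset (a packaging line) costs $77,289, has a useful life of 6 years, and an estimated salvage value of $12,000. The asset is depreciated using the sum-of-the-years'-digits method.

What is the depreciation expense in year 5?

$6,218

Depreciable base = $77,289 − $12,000 = $65,289.
Sum of the years' digits = 6+5+4+3+2+1 = 21.
Year 1: $65,289 × 6/21 = $18,654. Book value $58,635.
Year 2: $65,289 × 5/21 = $15,545. Book value $43,090.
Year 3: $65,289 × 4/21 = $12,436. Book value $30,654.
Year 4: $65,289 × 3/21 = $9,327. Book value $21,327.
Year 5: $65,289 × 2/21 = $6,218. Book value $15,109.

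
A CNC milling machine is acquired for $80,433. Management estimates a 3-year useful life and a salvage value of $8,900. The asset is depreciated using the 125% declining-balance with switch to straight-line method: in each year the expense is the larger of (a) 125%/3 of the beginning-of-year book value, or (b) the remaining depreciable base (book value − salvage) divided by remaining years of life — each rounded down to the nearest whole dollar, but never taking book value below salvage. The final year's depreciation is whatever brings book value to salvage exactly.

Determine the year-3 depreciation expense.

Depreciable base = $80,433 − $8,900 = $71,533.
Year 1: DB = ⌊$80,433 × 125%/3⌋ = $33,513; SL = ⌊$71,533/3⌋ = $23,844 → take DB $33,513. Book value $46,920.
Year 2: DB = ⌊$46,920 × 125%/3⌋ = $19,550; SL = ⌊$38,020/2⌋ = $19,010 → take DB $19,550. Book value $27,370.
Year 3 (final): $27,370 − $8,900 = $18,470. Book value $8,900.

$18,470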